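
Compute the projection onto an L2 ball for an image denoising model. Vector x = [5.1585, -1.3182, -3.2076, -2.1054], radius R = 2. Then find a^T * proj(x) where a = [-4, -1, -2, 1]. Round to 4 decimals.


Step 1: Compute ||x|| (intermediates to 6 decimals).
||x|| = sqrt(5.1585^2 + (-1.3182)^2 + (-3.2076)^2 + (-2.1054)^2) = 6.562711
Step 2: Project.
Since ||x|| > R, scale = R/||x|| = 2/6.562711 = 0.304752, proj(x) = scale * x
proj(x) = [1.572063, -0.401724, -0.977523, -0.641625]
Step 3: Dot product.
a^T * proj(x) = -4*1.572063 - 1*(-0.401724) - 2*(-0.977523) + 1*(-0.641625) = -4.5731


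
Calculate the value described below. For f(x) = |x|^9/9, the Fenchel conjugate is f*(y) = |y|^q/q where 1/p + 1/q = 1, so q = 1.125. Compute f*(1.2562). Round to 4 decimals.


The conjugate exponent q satisfies 1/p + 1/q = 1.
p = 9, so q = 9/(9 - 1) = 1.125
|y|^q = 1.2562^1.125 = 1.2925
f*(1.2562) = 1.2925 / 1.125 = 1.1489


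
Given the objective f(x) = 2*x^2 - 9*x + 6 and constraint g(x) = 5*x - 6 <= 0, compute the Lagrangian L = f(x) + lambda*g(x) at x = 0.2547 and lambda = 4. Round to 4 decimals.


Step 1: Evaluate f(x).
f(0.2547) = 2*0.2547^2 - 9*0.2547 + 6 = 3.8374
Step 2: Evaluate g(x).
g(0.2547) = 5*0.2547 - 6 = -4.7265
Step 3: Compute Lagrangian.
L = 3.8374 + 4*-4.7265 = -15.0686


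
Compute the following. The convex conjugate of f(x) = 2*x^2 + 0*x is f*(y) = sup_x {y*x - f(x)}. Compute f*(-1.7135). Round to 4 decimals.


f*(y) = sup_x {y*x - a*x^2 - b*x} = sup_x {(y-b)*x - a*x^2}
FOC: (y - b) - 2a*x = 0 => x* = (y - b)/(2a)
x* = (-1.7135 - 0)/(2*2) = -0.4284
f*(-1.7135) = (y-b)^2/(4a) = (-1.7135 - 0)^2/(4*2)
= 2.9361/8 = 0.367


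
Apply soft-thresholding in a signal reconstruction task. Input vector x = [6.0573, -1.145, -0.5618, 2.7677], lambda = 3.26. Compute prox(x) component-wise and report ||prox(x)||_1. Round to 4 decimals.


Soft-thresholding with lambda = 3.26:
prox(6.0573) = sign(6.0573)*max(|6.0573| - 3.26, 0) = 2.7973
prox(-1.145) = sign(-1.145)*max(|-1.145| - 3.26, 0) = 0.0
prox(-0.5618) = sign(-0.5618)*max(|-0.5618| - 3.26, 0) = 0.0
prox(2.7677) = sign(2.7677)*max(|2.7677| - 3.26, 0) = 0.0
prox(x) = [2.7973, 0.0, 0.0, 0.0]
||prox(x)||_1 = 2.7973 + 0.0 + 0.0 + 0.0 = 2.7973


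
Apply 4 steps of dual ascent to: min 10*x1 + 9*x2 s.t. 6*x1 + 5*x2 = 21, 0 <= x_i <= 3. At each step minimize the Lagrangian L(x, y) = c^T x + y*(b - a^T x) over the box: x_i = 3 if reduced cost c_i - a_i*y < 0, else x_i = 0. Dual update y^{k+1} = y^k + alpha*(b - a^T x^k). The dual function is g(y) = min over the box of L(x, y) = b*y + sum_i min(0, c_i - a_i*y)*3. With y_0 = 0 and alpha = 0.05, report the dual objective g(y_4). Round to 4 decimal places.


Dual ascent for LP: min 10*x1 + 9*x2, 6*x1 + 5*x2 = 21, 0 <= x_i <= 3
Step 1: y^k = 0.0, reduced costs: (10.0, 9.0)
  x^k = (0.0, 0.0), subgradient = b - a^T x = 21.0
  y^{k+1} = 0.0 + 0.05*21.0 = 1.05
Step 2: y^k = 1.05, reduced costs: (3.7, 3.75)
  x^k = (0.0, 0.0), subgradient = b - a^T x = 21.0
  y^{k+1} = 1.05 + 0.05*21.0 = 2.1
Step 3: y^k = 2.1, reduced costs: (-2.6, -1.5)
  x^k = (3.0, 3.0), subgradient = b - a^T x = -12.0
  y^{k+1} = 2.1 + 0.05*-12.0 = 1.5
Step 4: y^k = 1.5, reduced costs: (1.0, 1.5)
  x^k = (0.0, 0.0), subgradient = b - a^T x = 21.0
  y^{k+1} = 1.5 + 0.05*21.0 = 2.55
Dual objective at y_4 = 2.55: reduced costs (-5.3, -3.75), box minimizer x = (3.0, 3.0)
g(y_4) = b*y + (c1 - a1*y)*x1 + (c2 - a2*y)*x2 = 21*2.55 + (-5.3)*3.0 + (-3.75)*3.0 = 53.55 - 15.9 - 11.25 = 26.4


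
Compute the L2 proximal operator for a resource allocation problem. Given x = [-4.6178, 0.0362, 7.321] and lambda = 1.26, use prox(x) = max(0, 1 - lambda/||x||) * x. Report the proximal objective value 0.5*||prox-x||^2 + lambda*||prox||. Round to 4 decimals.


Step 1: Compute ||x||.
||x|| = 8.6558
Step 2: Compute scaling factor.
scale = max(0, 1 - 1.26/8.6558) = 0.8544
Step 3: prox(x) = [-3.9456, 0.0309, 6.2553]
||prox(x)|| = 7.3958
Step 4: Proximal objective.
0.5*||prox-x||^2 = 0.7938
lambda*||prox|| = 9.3187
Total = 10.1125


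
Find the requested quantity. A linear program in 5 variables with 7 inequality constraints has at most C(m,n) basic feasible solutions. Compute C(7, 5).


Each vertex corresponds to some choice of n active constraints out of m, so the number of vertices is at most C(m, n) = m! / (n!(m-n)!).
m = 7, n = 5
Numerator: 7 * 6 * 5 * 4 * 3
Denominator: 5! = 120
C(7, 5) = 21


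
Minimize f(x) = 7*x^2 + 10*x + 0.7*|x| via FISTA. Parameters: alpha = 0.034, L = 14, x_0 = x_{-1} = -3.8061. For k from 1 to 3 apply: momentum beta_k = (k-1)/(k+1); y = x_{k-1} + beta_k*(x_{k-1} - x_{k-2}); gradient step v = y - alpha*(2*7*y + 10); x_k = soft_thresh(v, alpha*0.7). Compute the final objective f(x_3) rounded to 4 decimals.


FISTA on f(x) = 7*x^2 + 10*x + 0.7*|x|
L = 14, alpha = 0.034
Iteration 1: beta = 0.0, y = -3.8061 + 0.0*(-3.8061 + 3.8061) = -3.8061
  grad(y) = -43.2854, v = y - alpha*grad = -2.3344
  prox(v) = soft_thresh(-2.3344, 0.0238) = -2.3106
Iteration 2: beta = 0.3333, y = -2.3106 + 0.3333*(-2.3106 + 3.8061) = -1.8121
  grad(y) = -15.3693, v = y - alpha*grad = -1.2895
  prox(v) = soft_thresh(-1.2895, 0.0238) = -1.2657
Iteration 3: beta = 0.5, y = -1.2657 + 0.5*(-1.2657 + 2.3106) = -0.7433
  grad(y) = -0.4063, v = y - alpha*grad = -0.7295
  prox(v) = soft_thresh(-0.7295, 0.0238) = -0.7057
f(x_3) = 7*(-0.7057)^2 + 10*(-0.7057) + 0.7*|-0.7057| = -3.0769


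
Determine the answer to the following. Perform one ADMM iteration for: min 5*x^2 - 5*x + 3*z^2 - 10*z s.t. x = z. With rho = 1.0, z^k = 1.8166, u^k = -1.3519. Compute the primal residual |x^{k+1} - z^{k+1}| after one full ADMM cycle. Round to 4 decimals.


ADMM iteration with rho = 1.0, z^k = 1.8166, u^k = -1.3519
Step 1: x-update.
Minimize 5*x^2 - 5*x + (1.0/2)*(x - 1.8166 - 1.3519)^2
FOC: (2*5 + 1.0)*x = 5 + 1.0*(1.8166 + 1.3519)
x^{k+1} = 0.7426
Step 2: z-update.
Minimize 3*z^2 - 10*z + (1.0/2)*(0.7426 - z - 1.3519)^2
FOC: (2*3 + 1.0)*z = 10 + 1.0*(0.7426 - 1.3519)
z^{k+1} = 1.3415
Step 3: u-update.
u^{k+1} = -1.3519 + 0.7426 - 1.3415 = -1.9508
Step 4: Primal residual = |0.7426 - 1.3415| = 0.5989


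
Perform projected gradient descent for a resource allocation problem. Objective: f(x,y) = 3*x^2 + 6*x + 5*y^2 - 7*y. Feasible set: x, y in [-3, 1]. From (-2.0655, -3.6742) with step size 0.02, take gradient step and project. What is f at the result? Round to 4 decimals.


Step 1: Compute gradient at (-2.0655, -3.6742).
grad_x = 2*3*-2.0655 + 6 = -6.393
grad_y = 2*5*-3.6742 - 7 = -43.742
Step 2: Gradient step.
x_raw = -2.0655 - 0.02*-6.393 = -1.9376
y_raw = -3.6742 - 0.02*-43.742 = -2.7994
Step 3: Project onto [-3, 1].
x_proj = clip(-1.9376) = -1.9376
y_proj = clip(-2.7994) = -2.7994
Step 4: Evaluate f.
f(-1.9376, -2.7994) = 58.4151


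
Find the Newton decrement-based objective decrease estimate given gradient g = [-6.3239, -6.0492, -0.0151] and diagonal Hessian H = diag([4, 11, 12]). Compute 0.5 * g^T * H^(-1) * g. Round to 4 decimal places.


Step 1: H is diagonal, so H^(-1) * g = [-1.581, -0.5499, -0.0013].
Step 2: g^T H^(-1) g = sum_i g_i^2 / H_ii
  = (-6.3239)^2/4 + (-6.0492)^2/11 + (-0.0151)^2/12
  = 9.9979 + 3.3266 + 0.0 = 13.3246
Step 3: Objective decrease = 0.5 * g^T H^(-1) g = 6.6623


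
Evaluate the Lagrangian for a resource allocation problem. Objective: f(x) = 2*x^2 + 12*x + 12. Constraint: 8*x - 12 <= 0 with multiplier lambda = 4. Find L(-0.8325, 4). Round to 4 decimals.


Step 1: Evaluate f(x).
f(-0.8325) = 2*(-0.8325)^2 + 12*(-0.8325) + 12 = 3.3961
Step 2: Evaluate g(x).
g(-0.8325) = 8*-0.8325 - 12 = -18.66
Step 3: Compute Lagrangian.
L = 3.3961 + 4*-18.66 = -71.2439


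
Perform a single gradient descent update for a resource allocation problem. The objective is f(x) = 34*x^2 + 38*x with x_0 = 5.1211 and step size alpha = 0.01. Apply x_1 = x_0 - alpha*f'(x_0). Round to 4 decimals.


We compute the gradient at x_0 and apply the update.
f'(x) = 68*x + 38
f'(5.1211) = 68*5.1211 + 38 = 386.2348
x_1 = 5.1211 - 0.01*386.2348 = 1.2588


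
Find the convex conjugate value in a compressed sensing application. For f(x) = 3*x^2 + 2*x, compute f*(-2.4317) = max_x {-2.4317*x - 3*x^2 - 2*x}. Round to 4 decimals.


f*(y) = sup_x {y*x - a*x^2 - b*x} = sup_x {(y-b)*x - a*x^2}
FOC: (y - b) - 2a*x = 0 => x* = (y - b)/(2a)
x* = (-2.4317 - 2)/(2*3) = -0.7386
f*(-2.4317) = (y-b)^2/(4a) = (-2.4317 - 2)^2/(4*3)
= 19.64/12 = 1.6367


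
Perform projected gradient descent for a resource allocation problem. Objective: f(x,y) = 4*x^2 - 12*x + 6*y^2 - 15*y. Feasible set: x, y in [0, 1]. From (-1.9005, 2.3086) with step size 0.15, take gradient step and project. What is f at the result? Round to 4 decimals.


Step 1: Compute gradient at (-1.9005, 2.3086).
grad_x = 2*4*-1.9005 - 12 = -27.204
grad_y = 2*6*2.3086 - 15 = 12.7032
Step 2: Gradient step.
x_raw = -1.9005 - 0.15*-27.204 = 2.1801
y_raw = 2.3086 - 0.15*12.7032 = 0.4031
Step 3: Project onto [0, 1].
x_proj = clip(2.1801) = 1.0
y_proj = clip(0.4031) = 0.4031
Step 4: Evaluate f.
f(1.0, 0.4031) = -13.0718


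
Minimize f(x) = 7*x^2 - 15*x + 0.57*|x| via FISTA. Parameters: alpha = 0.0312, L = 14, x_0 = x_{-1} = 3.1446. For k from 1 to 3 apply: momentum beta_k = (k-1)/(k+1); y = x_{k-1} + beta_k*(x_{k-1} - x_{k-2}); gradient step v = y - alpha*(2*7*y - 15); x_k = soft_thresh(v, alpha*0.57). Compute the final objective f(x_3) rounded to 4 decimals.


FISTA on f(x) = 7*x^2 - 15*x + 0.57*|x|
L = 14, alpha = 0.0312
Iteration 1: beta = 0.0, y = 3.1446 + 0.0*(3.1446 - 3.1446) = 3.1446
  grad(y) = 29.0244, v = y - alpha*grad = 2.239
  prox(v) = soft_thresh(2.239, 0.0178) = 2.2213
Iteration 2: beta = 0.3333, y = 2.2213 + 0.3333*(2.2213 - 3.1446) = 1.9135
  grad(y) = 11.7886, v = y - alpha*grad = 1.5457
  prox(v) = soft_thresh(1.5457, 0.0178) = 1.5279
Iteration 3: beta = 0.5, y = 1.5279 + 0.5*(1.5279 - 2.2213) = 1.1812
  grad(y) = 1.5368, v = y - alpha*grad = 1.1333
  prox(v) = soft_thresh(1.1333, 0.0178) = 1.1155
f(x_3) = 7*1.1155^2 - 15*1.1155 + 0.57*|1.1155| = -7.3863


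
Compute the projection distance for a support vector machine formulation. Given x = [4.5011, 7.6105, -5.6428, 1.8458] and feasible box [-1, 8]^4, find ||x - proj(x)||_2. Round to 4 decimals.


Project each component onto [-1, 8].
clip(4.5011) = 4.5011, clip(7.6105) = 7.6105, clip(-5.6428) = -1.0, clip(1.8458) = 1.8458
Projection = [4.5011, 7.6105, -1.0, 1.8458]
Squared diffs: [0.0, 0.0, 21.5556, 0.0]
Distance = sqrt(21.5556) = 4.6428


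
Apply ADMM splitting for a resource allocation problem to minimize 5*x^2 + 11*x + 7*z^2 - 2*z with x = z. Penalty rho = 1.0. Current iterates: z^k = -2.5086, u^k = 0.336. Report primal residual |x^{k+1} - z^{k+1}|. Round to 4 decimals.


ADMM iteration with rho = 1.0, z^k = -2.5086, u^k = 0.336
Step 1: x-update.
Minimize 5*x^2 + 11*x + (1.0/2)*(x + 2.5086 + 0.336)^2
FOC: (2*5 + 1.0)*x = -11 + 1.0*(-2.5086 - 0.336)
x^{k+1} = -1.2586
Step 2: z-update.
Minimize 7*z^2 - 2*z + (1.0/2)*(-1.2586 - z + 0.336)^2
FOC: (2*7 + 1.0)*z = 2 + 1.0*(-1.2586 + 0.336)
z^{k+1} = 0.0718
Step 3: u-update.
u^{k+1} = 0.336 - 1.2586 - 0.0718 = -0.9944
Step 4: Primal residual = |-1.2586 - 0.0718| = 1.3304


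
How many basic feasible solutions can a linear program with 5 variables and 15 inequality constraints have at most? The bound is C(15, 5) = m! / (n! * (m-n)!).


Each vertex corresponds to some choice of n active constraints out of m, so the number of vertices is at most C(m, n) = m! / (n!(m-n)!).
m = 15, n = 5
Numerator: 15 * 14 * 13 * 12 * 11
Denominator: 5! = 120
C(15, 5) = 3003


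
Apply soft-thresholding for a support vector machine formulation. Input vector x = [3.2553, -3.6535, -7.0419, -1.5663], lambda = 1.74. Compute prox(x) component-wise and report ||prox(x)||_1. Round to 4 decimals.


Soft-thresholding with lambda = 1.74:
prox(3.2553) = sign(3.2553)*max(|3.2553| - 1.74, 0) = 1.5153
prox(-3.6535) = sign(-3.6535)*max(|-3.6535| - 1.74, 0) = -1.9135
prox(-7.0419) = sign(-7.0419)*max(|-7.0419| - 1.74, 0) = -5.3019
prox(-1.5663) = sign(-1.5663)*max(|-1.5663| - 1.74, 0) = 0.0
prox(x) = [1.5153, -1.9135, -5.3019, 0.0]
||prox(x)||_1 = 1.5153 + 1.9135 + 5.3019 + 0.0 = 8.7307


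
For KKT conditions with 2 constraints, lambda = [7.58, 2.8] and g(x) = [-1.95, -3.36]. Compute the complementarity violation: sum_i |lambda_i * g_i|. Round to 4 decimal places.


KKT complementary slackness check:
lambda_1 * g_1 = 7.58 * -1.95 = -14.781
lambda_2 * g_2 = 2.8 * -3.36 = -9.408
Total violation = 14.781 + 9.408 = 24.189


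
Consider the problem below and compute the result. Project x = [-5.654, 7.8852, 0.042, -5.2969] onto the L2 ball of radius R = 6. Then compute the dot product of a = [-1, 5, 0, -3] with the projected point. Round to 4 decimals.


Step 1: Compute ||x|| (intermediates to 6 decimals).
||x|| = sqrt((-5.654)^2 + 7.8852^2 + 0.042^2 + (-5.2969)^2) = 11.054547
Step 2: Project.
Since ||x|| > R, scale = R/||x|| = 6/11.054547 = 0.542763, proj(x) = scale * x
proj(x) = [-3.068782, 4.279795, 0.022796, -2.874961]
Step 3: Dot product.
a^T * proj(x) = -1*(-3.068782) + 5*4.279795 + 0*0.022796 - 3*(-2.874961) = 33.0926


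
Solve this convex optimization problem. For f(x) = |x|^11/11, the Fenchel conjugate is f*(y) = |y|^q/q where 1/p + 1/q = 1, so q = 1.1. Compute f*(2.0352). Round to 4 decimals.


The conjugate exponent q satisfies 1/p + 1/q = 1.
p = 11, so q = 11/(11 - 1) = 1.1
|y|^q = 2.0352^1.1 = 2.1851
f*(2.0352) = 2.1851 / 1.1 = 1.9864


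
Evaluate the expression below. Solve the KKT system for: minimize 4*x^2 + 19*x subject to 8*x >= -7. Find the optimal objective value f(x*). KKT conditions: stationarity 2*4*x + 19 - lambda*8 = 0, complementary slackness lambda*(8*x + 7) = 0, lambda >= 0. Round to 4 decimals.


Step 1: Try lambda = 0 (constraint inactive).
x_unc = -19/(2*4) = -2.375
Check: 8*-2.375 = -19.0 < -7 -- violated!
Step 2: Constraint must be active: 8*x = -7
x* = -7/8 = -0.875
lambda = (2*4*(-0.875) + 19)/8 = 1.5
Step 3: Compute optimal value.
f(x*) = 4*(-0.875)^2 + 19*(-0.875) = -13.5625


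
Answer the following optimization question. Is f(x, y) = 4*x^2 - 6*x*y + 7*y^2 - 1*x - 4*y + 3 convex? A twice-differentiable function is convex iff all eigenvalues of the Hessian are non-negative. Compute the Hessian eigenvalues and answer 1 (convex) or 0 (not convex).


The Hessian of f(x,y) = 4*x^2 - 6*x*y + 7*y^2 - 1*x - 4*y + 3 is:
H = [[8, -6], [-6, 14]]
Trace = 8 + 14 = 22
Determinant = 8*14 - (-6)^2 = 76
Discriminant = (22)^2 - 4*76 = 180.0
Eigenvalues: lambda_1 = 4.2918, lambda_2 = 17.7082
The function is convex.

1


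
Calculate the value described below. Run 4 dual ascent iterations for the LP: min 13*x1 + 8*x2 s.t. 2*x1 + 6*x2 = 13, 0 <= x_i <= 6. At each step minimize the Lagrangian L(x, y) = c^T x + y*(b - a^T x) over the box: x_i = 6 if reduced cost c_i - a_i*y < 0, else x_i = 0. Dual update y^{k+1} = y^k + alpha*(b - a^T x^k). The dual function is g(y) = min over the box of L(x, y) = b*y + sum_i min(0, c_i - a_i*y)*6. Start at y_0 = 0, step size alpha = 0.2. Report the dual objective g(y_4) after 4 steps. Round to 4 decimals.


Dual ascent for LP: min 13*x1 + 8*x2, 2*x1 + 6*x2 = 13, 0 <= x_i <= 6
Step 1: y^k = 0.0, reduced costs: (13.0, 8.0)
  x^k = (0.0, 0.0), subgradient = b - a^T x = 13.0
  y^{k+1} = 0.0 + 0.2*13.0 = 2.6
Step 2: y^k = 2.6, reduced costs: (7.8, -7.6)
  x^k = (0.0, 6.0), subgradient = b - a^T x = -23.0
  y^{k+1} = 2.6 + 0.2*-23.0 = -2.0
Step 3: y^k = -2.0, reduced costs: (17.0, 20.0)
  x^k = (0.0, 0.0), subgradient = b - a^T x = 13.0
  y^{k+1} = -2.0 + 0.2*13.0 = 0.6
Step 4: y^k = 0.6, reduced costs: (11.8, 4.4)
  x^k = (0.0, 0.0), subgradient = b - a^T x = 13.0
  y^{k+1} = 0.6 + 0.2*13.0 = 3.2
Dual objective at y_4 = 3.2: reduced costs (6.6, -11.2), box minimizer x = (0.0, 6.0)
g(y_4) = b*y + (c1 - a1*y)*x1 + (c2 - a2*y)*x2 = 13*3.2 + 6.6*0.0 + (-11.2)*6.0 = 41.6 + 0.0 - 67.2 = -25.6


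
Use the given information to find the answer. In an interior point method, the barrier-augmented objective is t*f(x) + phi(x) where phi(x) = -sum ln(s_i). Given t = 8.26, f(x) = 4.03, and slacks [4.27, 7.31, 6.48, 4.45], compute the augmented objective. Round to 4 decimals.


Step 1: Compute log-barrier.
ln values: [1.4516, 1.9892, 1.8687, 1.4929]
phi = -(1.4516 + 1.9892 + 1.8687 + 1.4929) = -6.8025
Step 2: Compute augmented objective.
t*f(x) = 8.26*4.03 = 33.2878
Total = 33.2878 - 6.8025 = 26.4853


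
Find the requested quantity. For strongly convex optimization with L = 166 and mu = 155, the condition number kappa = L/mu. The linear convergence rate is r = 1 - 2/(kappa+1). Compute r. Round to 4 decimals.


Step 1: Compute the condition number.
kappa = L/mu = 166/155 = 1.071
Step 2: Compute the convergence rate.
r = 1 - 2/(kappa + 1) = 1 - 2*mu/(L + mu) = (L - mu)/(L + mu) = 11/321 = 0.0343


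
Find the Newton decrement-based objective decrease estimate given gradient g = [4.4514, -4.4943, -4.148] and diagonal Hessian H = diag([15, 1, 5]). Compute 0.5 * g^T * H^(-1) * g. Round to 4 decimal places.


Step 1: H is diagonal, so H^(-1) * g = [0.2968, -4.4943, -0.8296].
Step 2: g^T H^(-1) g = sum_i g_i^2 / H_ii
  = (4.4514)^2/15 + (-4.4943)^2/1 + (-4.148)^2/5
  = 1.321 + 20.1987 + 3.4412 = 24.9609
Step 3: Objective decrease = 0.5 * g^T H^(-1) g = 12.4805


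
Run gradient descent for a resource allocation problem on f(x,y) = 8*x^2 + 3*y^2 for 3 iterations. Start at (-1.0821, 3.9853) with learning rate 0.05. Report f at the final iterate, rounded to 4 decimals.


Gradient descent on f(x,y) = 8*x^2 + 3*y^2.
Starting point: (-1.0821, 3.9853), alpha = 0.05
Step 1: grad_x = 2*8*-1.0821 = -17.3136, grad_y = 2*3*3.9853 = 23.9118
  x_1 = -1.0821 - 0.05*-17.3136 = -0.2164
  y_1 = 3.9853 - 0.05*23.9118 = 2.7897
Step 2: grad_x = 2*8*-0.2164 = -3.4627, grad_y = 2*3*2.7897 = 16.7383
  x_2 = -0.2164 - 0.05*-3.4627 = -0.0433
  y_2 = 2.7897 - 0.05*16.7383 = 1.9528
Step 3: grad_x = 2*8*-0.0433 = -0.6925, grad_y = 2*3*1.9528 = 11.7168
  x_3 = -0.0433 - 0.05*-0.6925 = -0.0087
  y_3 = 1.9528 - 0.05*11.7168 = 1.367
f(-0.0087, 1.367) = 8*(-0.0087)^2 + 3*1.367^2 = 5.6063


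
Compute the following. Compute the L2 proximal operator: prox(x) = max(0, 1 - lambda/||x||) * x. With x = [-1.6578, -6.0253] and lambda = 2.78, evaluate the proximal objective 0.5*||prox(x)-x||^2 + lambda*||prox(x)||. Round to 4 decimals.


Step 1: Compute ||x||.
||x|| = 6.2492
Step 2: Compute scaling factor.
scale = max(0, 1 - 2.78/6.2492) = 0.5551
Step 3: prox(x) = [-0.9203, -3.3449]
||prox(x)|| = 3.4692
Step 4: Proximal objective.
0.5*||prox-x||^2 = 3.8642
lambda*||prox|| = 9.6444
Total = 13.5086


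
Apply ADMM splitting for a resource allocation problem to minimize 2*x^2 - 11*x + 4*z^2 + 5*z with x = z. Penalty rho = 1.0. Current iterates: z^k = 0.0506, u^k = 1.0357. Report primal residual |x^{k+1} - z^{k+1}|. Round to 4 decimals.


ADMM iteration with rho = 1.0, z^k = 0.0506, u^k = 1.0357
Step 1: x-update.
Minimize 2*x^2 - 11*x + (1.0/2)*(x - 0.0506 + 1.0357)^2
FOC: (2*2 + 1.0)*x = 11 + 1.0*(0.0506 - 1.0357)
x^{k+1} = 2.003
Step 2: z-update.
Minimize 4*z^2 + 5*z + (1.0/2)*(2.003 - z + 1.0357)^2
FOC: (2*4 + 1.0)*z = -5 + 1.0*(2.003 + 1.0357)
z^{k+1} = -0.2179
Step 3: u-update.
u^{k+1} = 1.0357 + 2.003 + 0.2179 = 3.2566
Step 4: Primal residual = |2.003 + 0.2179| = 2.2209


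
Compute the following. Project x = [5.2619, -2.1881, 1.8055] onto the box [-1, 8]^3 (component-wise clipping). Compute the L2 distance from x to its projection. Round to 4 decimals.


Project each component onto [-1, 8].
clip(5.2619) = 5.2619, clip(-2.1881) = -1.0, clip(1.8055) = 1.8055
Projection = [5.2619, -1.0, 1.8055]
Squared diffs: [0.0, 1.4116, 0.0]
Distance = sqrt(1.4116) = 1.1881


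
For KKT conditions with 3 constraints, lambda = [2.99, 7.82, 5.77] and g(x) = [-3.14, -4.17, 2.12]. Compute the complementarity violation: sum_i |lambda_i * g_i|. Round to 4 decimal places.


KKT complementary slackness check:
lambda_1 * g_1 = 2.99 * -3.14 = -9.3886
lambda_2 * g_2 = 7.82 * -4.17 = -32.6094
lambda_3 * g_3 = 5.77 * 2.12 = 12.2324
Total violation = 9.3886 + 32.6094 + 12.2324 = 54.2304


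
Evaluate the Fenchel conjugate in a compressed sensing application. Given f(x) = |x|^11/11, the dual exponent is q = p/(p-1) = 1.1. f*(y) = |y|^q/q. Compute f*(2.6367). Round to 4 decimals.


The conjugate exponent q satisfies 1/p + 1/q = 1.
p = 11, so q = 11/(11 - 1) = 1.1
|y|^q = 2.6367^1.1 = 2.9051
f*(2.6367) = 2.9051 / 1.1 = 2.641


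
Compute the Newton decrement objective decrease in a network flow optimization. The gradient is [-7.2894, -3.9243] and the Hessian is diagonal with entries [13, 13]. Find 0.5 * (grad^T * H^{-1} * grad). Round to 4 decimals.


Step 1: H is diagonal, so H^(-1) * g = [-0.5607, -0.3019].
Step 2: g^T H^(-1) g = sum_i g_i^2 / H_ii
  = (-7.2894)^2/13 + (-3.9243)^2/13
  = 4.0873 + 1.1846 = 5.272
Step 3: Objective decrease = 0.5 * g^T H^(-1) g = 2.636


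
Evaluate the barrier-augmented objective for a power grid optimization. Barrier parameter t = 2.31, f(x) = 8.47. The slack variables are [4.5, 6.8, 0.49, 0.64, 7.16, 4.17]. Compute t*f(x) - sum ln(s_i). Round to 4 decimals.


Step 1: Compute log-barrier.
ln values: [1.5041, 1.9169, -0.7133, -0.4463, 1.9685, 1.4279]
phi = -(1.5041 + 1.9169 - 0.7133 - 0.4463 + 1.9685 + 1.4279) = -5.6578
Step 2: Compute augmented objective.
t*f(x) = 2.31*8.47 = 19.5657
Total = 19.5657 - 5.6578 = 13.9079


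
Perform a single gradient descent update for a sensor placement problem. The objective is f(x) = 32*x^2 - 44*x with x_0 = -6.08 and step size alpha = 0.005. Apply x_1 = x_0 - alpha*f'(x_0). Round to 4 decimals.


We compute the gradient at x_0 and apply the update.
f'(x) = 64*x - 44
f'(-6.08) = 64*-6.08 - 44 = -433.12
x_1 = -6.08 - 0.005*-433.12 = -3.9144


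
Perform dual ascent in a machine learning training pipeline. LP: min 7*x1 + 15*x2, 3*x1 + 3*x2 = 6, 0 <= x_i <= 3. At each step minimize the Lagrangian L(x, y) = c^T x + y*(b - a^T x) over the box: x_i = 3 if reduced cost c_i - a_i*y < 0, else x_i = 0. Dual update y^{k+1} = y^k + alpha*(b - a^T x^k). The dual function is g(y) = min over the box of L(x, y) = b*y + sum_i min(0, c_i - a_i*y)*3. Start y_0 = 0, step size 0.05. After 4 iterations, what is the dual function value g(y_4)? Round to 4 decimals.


Dual ascent for LP: min 7*x1 + 15*x2, 3*x1 + 3*x2 = 6, 0 <= x_i <= 3
Step 1: y^k = 0.0, reduced costs: (7.0, 15.0)
  x^k = (0.0, 0.0), subgradient = b - a^T x = 6.0
  y^{k+1} = 0.0 + 0.05*6.0 = 0.3
Step 2: y^k = 0.3, reduced costs: (6.1, 14.1)
  x^k = (0.0, 0.0), subgradient = b - a^T x = 6.0
  y^{k+1} = 0.3 + 0.05*6.0 = 0.6
Step 3: y^k = 0.6, reduced costs: (5.2, 13.2)
  x^k = (0.0, 0.0), subgradient = b - a^T x = 6.0
  y^{k+1} = 0.6 + 0.05*6.0 = 0.9
Step 4: y^k = 0.9, reduced costs: (4.3, 12.3)
  x^k = (0.0, 0.0), subgradient = b - a^T x = 6.0
  y^{k+1} = 0.9 + 0.05*6.0 = 1.2
Dual objective at y_4 = 1.2: reduced costs (3.4, 11.4), box minimizer x = (0.0, 0.0)
g(y_4) = b*y + (c1 - a1*y)*x1 + (c2 - a2*y)*x2 = 6*1.2 + 3.4*0.0 + 11.4*0.0 = 7.2 + 0.0 + 0.0 = 7.2


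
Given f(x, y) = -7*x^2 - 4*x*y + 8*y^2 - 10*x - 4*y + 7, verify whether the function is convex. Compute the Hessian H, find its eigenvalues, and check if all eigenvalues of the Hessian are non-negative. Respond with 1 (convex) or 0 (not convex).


The Hessian of f(x,y) = -7*x^2 - 4*x*y + 8*y^2 - 10*x - 4*y + 7 is:
H = [[-14, -4], [-4, 16]]
Trace = -14 + 16 = 2
Determinant = -14*16 - (-4)^2 = -240
Discriminant = (2)^2 - 4*-240 = 964.0
Eigenvalues: lambda_1 = -14.5242, lambda_2 = 16.5242
The function is not convex.

0


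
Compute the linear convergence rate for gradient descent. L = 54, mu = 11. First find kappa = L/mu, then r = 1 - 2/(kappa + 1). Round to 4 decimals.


Step 1: Compute the condition number.
kappa = L/mu = 54/11 = 4.9091
Step 2: Compute the convergence rate.
r = 1 - 2/(kappa + 1) = 1 - 2*mu/(L + mu) = (L - mu)/(L + mu) = 43/65 = 0.6615


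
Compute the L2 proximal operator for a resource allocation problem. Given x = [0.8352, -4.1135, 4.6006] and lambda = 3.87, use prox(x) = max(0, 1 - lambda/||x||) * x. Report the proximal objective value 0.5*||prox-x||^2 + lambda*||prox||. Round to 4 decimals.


Step 1: Compute ||x||.
||x|| = 6.2277
Step 2: Compute scaling factor.
scale = max(0, 1 - 3.87/6.2277) = 0.3786
Step 3: prox(x) = [0.3162, -1.5573, 1.7417]
||prox(x)|| = 2.3577
Step 4: Proximal objective.
0.5*||prox-x||^2 = 7.4885
lambda*||prox|| = 9.1243
Total = 16.6127


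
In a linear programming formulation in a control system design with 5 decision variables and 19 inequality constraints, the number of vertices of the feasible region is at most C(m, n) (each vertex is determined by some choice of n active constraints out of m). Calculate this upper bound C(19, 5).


Each vertex corresponds to some choice of n active constraints out of m, so the number of vertices is at most C(m, n) = m! / (n!(m-n)!).
m = 19, n = 5
Numerator: 19 * 18 * 17 * 16 * 15
Denominator: 5! = 120
C(19, 5) = 11628


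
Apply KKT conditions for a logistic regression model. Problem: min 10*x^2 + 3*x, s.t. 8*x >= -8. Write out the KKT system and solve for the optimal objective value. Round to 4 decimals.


Step 1: Try lambda = 0 (constraint inactive).
Stationarity: 2*10*x + 3 = 0
x* = -3/(2*10) = -0.15
Check constraint: 8*-0.15 = -1.2 >= -8 -- satisfied.
Step 2: Compute optimal value.
f(x*) = 10*(-0.15)^2 + 3*(-0.15) = -0.225


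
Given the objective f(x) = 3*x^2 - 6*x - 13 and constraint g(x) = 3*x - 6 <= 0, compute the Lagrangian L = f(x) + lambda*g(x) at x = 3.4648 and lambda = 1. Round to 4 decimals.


Step 1: Evaluate f(x).
f(3.4648) = 3*3.4648^2 - 6*3.4648 - 13 = 2.2257
Step 2: Evaluate g(x).
g(3.4648) = 3*3.4648 - 6 = 4.3944
Step 3: Compute Lagrangian.
L = 2.2257 + 1*4.3944 = 6.6201


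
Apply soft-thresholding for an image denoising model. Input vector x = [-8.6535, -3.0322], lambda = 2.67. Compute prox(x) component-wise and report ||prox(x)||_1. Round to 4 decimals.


Soft-thresholding with lambda = 2.67:
prox(-8.6535) = sign(-8.6535)*max(|-8.6535| - 2.67, 0) = -5.9835
prox(-3.0322) = sign(-3.0322)*max(|-3.0322| - 2.67, 0) = -0.3622
prox(x) = [-5.9835, -0.3622]
||prox(x)||_1 = 5.9835 + 0.3622 = 6.3457


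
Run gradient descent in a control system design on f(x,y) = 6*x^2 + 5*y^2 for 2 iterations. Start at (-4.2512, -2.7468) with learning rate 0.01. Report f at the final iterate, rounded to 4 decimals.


Gradient descent on f(x,y) = 6*x^2 + 5*y^2.
Starting point: (-4.2512, -2.7468), alpha = 0.01
Step 1: grad_x = 2*6*-4.2512 = -51.0144, grad_y = 2*5*-2.7468 = -27.468
  x_1 = -4.2512 - 0.01*-51.0144 = -3.7411
  y_1 = -2.7468 - 0.01*-27.468 = -2.4721
Step 2: grad_x = 2*6*-3.7411 = -44.8927, grad_y = 2*5*-2.4721 = -24.7212
  x_2 = -3.7411 - 0.01*-44.8927 = -3.2921
  y_2 = -2.4721 - 0.01*-24.7212 = -2.2249
f(-3.2921, -2.2249) = 6*(-3.2921)^2 + 5*(-2.2249)^2 = 89.7798


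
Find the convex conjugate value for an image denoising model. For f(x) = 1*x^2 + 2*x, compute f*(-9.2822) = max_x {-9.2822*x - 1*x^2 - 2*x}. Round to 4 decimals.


f*(y) = sup_x {y*x - a*x^2 - b*x} = sup_x {(y-b)*x - a*x^2}
FOC: (y - b) - 2a*x = 0 => x* = (y - b)/(2a)
x* = (-9.2822 - 2)/(2*1) = -5.6411
f*(-9.2822) = (y-b)^2/(4a) = (-9.2822 - 2)^2/(4*1)
= 127.288/4 = 31.822


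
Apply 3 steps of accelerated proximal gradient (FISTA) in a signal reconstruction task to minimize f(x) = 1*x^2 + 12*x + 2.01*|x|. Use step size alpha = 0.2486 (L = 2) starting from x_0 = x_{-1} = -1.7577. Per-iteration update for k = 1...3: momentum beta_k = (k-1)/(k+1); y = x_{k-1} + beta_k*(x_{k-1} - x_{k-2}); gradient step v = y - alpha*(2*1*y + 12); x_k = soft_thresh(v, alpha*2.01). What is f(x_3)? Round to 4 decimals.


FISTA on f(x) = 1*x^2 + 12*x + 2.01*|x|
L = 2, alpha = 0.2486
Iteration 1: beta = 0.0, y = -1.7577 + 0.0*(-1.7577 + 1.7577) = -1.7577
  grad(y) = 8.4846, v = y - alpha*grad = -3.867
  prox(v) = soft_thresh(-3.867, 0.4997) = -3.3673
Iteration 2: beta = 0.3333, y = -3.3673 + 0.3333*(-3.3673 + 1.7577) = -3.9038
  grad(y) = 4.1924, v = y - alpha*grad = -4.946
  prox(v) = soft_thresh(-4.946, 0.4997) = -4.4464
Iteration 3: beta = 0.5, y = -4.4464 + 0.5*(-4.4464 + 3.3673) = -4.9859
  grad(y) = 2.0282, v = y - alpha*grad = -5.4901
  prox(v) = soft_thresh(-5.4901, 0.4997) = -4.9904
f(x_3) = 1*(-4.9904)^2 + 12*(-4.9904) + 2.01*|-4.9904| = -24.95


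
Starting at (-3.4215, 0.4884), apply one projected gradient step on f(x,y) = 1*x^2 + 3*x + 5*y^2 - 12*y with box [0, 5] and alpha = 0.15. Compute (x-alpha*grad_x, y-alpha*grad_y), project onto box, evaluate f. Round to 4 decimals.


Step 1: Compute gradient at (-3.4215, 0.4884).
grad_x = 2*1*-3.4215 + 3 = -3.843
grad_y = 2*5*0.4884 - 12 = -7.116
Step 2: Gradient step.
x_raw = -3.4215 - 0.15*-3.843 = -2.8451
y_raw = 0.4884 - 0.15*-7.116 = 1.5558
Step 3: Project onto [0, 5].
x_proj = clip(-2.8451) = 0.0
y_proj = clip(1.5558) = 1.5558
Step 4: Evaluate f.
f(0.0, 1.5558) = -6.567


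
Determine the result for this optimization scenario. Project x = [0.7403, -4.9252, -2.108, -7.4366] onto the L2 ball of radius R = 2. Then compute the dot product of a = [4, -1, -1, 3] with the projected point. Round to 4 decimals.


Step 1: Compute ||x|| (intermediates to 6 decimals).
||x|| = sqrt(0.7403^2 + (-4.9252)^2 + (-2.108)^2 + (-7.4366)^2) = 9.195234
Step 2: Project.
Since ||x|| > R, scale = R/||x|| = 2/9.195234 = 0.217504, proj(x) = scale * x
proj(x) = [0.161018, -1.071251, -0.458498, -1.61749]
Step 3: Dot product.
a^T * proj(x) = 4*0.161018 - 1*(-1.071251) - 1*(-0.458498) + 3*(-1.61749) = -2.6786


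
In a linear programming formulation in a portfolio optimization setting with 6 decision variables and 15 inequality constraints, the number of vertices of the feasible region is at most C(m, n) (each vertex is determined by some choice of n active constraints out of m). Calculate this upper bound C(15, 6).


Each vertex corresponds to some choice of n active constraints out of m, so the number of vertices is at most C(m, n) = m! / (n!(m-n)!).
m = 15, n = 6
Numerator: 15 * 14 * 13 * 12 * 11 * 10
Denominator: 6! = 720
C(15, 6) = 5005


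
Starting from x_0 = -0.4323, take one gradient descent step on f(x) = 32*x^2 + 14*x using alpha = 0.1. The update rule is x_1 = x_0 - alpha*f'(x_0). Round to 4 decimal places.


We compute the gradient at x_0 and apply the update.
f'(x) = 64*x + 14
f'(-0.4323) = 64*-0.4323 + 14 = -13.6672
x_1 = -0.4323 - 0.1*-13.6672 = 0.9344


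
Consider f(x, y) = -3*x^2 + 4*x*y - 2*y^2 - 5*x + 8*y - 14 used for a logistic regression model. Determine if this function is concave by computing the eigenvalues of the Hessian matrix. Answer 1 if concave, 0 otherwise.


The Hessian of f(x,y) = -3*x^2 + 4*x*y - 2*y^2 - 5*x + 8*y - 14 is:
H = [[-6, 4], [4, -4]]
Trace = -6 - 4 = -10
Determinant = -6*-4 - (4)^2 = 8
Discriminant = (-10)^2 - 4*8 = 68.0
Eigenvalues: lambda_1 = -9.1231, lambda_2 = -0.8769
The function is concave.

1


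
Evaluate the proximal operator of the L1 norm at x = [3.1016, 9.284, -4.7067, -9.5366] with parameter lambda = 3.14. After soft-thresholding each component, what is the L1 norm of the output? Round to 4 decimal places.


Soft-thresholding with lambda = 3.14:
prox(3.1016) = sign(3.1016)*max(|3.1016| - 3.14, 0) = 0.0
prox(9.284) = sign(9.284)*max(|9.284| - 3.14, 0) = 6.144
prox(-4.7067) = sign(-4.7067)*max(|-4.7067| - 3.14, 0) = -1.5667
prox(-9.5366) = sign(-9.5366)*max(|-9.5366| - 3.14, 0) = -6.3966
prox(x) = [0.0, 6.144, -1.5667, -6.3966]
||prox(x)||_1 = 0.0 + 6.144 + 1.5667 + 6.3966 = 14.1073


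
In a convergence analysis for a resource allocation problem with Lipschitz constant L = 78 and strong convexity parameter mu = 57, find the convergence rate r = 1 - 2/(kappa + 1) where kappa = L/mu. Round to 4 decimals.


Step 1: Compute the condition number.
kappa = L/mu = 78/57 = 1.3684
Step 2: Compute the convergence rate.
r = 1 - 2/(kappa + 1) = 1 - 2*mu/(L + mu) = (L - mu)/(L + mu) = 21/135 = 0.1556


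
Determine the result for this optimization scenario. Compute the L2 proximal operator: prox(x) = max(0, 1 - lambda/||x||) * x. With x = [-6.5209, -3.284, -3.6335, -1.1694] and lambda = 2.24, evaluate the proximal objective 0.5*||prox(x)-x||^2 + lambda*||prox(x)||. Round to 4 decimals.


Step 1: Compute ||x||.
||x|| = 8.2387
Step 2: Compute scaling factor.
scale = max(0, 1 - 2.24/8.2387) = 0.7281
Step 3: prox(x) = [-4.748, -2.3911, -2.6456, -0.8515]
||prox(x)|| = 5.9987
Step 4: Proximal objective.
0.5*||prox-x||^2 = 2.5088
lambda*||prox|| = 13.4371
Total = 15.9459


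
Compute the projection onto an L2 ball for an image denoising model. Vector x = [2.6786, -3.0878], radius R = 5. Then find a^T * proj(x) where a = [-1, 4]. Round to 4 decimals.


Step 1: Compute ||x|| (intermediates to 6 decimals).
||x|| = sqrt(2.6786^2 + (-3.0878)^2) = 4.087714
Step 2: Project.
Since ||x|| <= R, proj = x (no scaling needed).
proj(x) = [2.6786, -3.0878]
Step 3: Dot product.
a^T * proj(x) = -1*2.6786 + 4*(-3.0878) = -15.0298


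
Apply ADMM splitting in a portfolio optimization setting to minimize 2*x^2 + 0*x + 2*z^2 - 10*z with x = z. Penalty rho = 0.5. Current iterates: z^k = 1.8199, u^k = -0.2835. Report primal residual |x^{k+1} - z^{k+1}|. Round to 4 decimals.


ADMM iteration with rho = 0.5, z^k = 1.8199, u^k = -0.2835
Step 1: x-update.
Minimize 2*x^2 + 0*x + (0.5/2)*(x - 1.8199 - 0.2835)^2
FOC: (2*2 + 0.5)*x = 0 + 0.5*(1.8199 + 0.2835)
x^{k+1} = 0.2337
Step 2: z-update.
Minimize 2*z^2 - 10*z + (0.5/2)*(0.2337 - z - 0.2835)^2
FOC: (2*2 + 0.5)*z = 10 + 0.5*(0.2337 - 0.2835)
z^{k+1} = 2.2167
Step 3: u-update.
u^{k+1} = -0.2835 + 0.2337 - 2.2167 = -2.2665
Step 4: Primal residual = |0.2337 - 2.2167| = 1.983


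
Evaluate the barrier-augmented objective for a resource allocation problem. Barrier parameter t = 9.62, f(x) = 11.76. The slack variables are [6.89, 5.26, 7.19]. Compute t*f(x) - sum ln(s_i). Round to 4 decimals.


Step 1: Compute log-barrier.
ln values: [1.9301, 1.6601, 1.9727]
phi = -(1.9301 + 1.6601 + 1.9727) = -5.5629
Step 2: Compute augmented objective.
t*f(x) = 9.62*11.76 = 113.1312
Total = 113.1312 - 5.5629 = 107.5683


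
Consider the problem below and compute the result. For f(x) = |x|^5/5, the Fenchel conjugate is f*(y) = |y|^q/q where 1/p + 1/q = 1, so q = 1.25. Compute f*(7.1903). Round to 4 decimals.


The conjugate exponent q satisfies 1/p + 1/q = 1.
p = 5, so q = 5/(5 - 1) = 1.25
|y|^q = 7.1903^1.25 = 11.7743
f*(7.1903) = 11.7743 / 1.25 = 9.4194


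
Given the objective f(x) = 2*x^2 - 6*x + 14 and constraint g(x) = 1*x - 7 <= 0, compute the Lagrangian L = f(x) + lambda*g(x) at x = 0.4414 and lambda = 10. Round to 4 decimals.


Step 1: Evaluate f(x).
f(0.4414) = 2*0.4414^2 - 6*0.4414 + 14 = 11.7413
Step 2: Evaluate g(x).
g(0.4414) = 1*0.4414 - 7 = -6.5586
Step 3: Compute Lagrangian.
L = 11.7413 + 10*-6.5586 = -53.8447


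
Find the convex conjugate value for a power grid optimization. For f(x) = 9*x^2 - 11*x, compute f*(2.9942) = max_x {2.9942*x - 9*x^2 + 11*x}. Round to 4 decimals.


f*(y) = sup_x {y*x - a*x^2 - b*x} = sup_x {(y-b)*x - a*x^2}
FOC: (y - b) - 2a*x = 0 => x* = (y - b)/(2a)
x* = (2.9942 + 11)/(2*9) = 0.7775
f*(2.9942) = (y-b)^2/(4a) = (2.9942 + 11)^2/(4*9)
= 195.8376/36 = 5.4399


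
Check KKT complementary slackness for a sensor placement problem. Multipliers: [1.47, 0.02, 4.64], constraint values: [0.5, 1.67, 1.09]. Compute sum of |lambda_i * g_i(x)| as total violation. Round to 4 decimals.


KKT complementary slackness check:
lambda_1 * g_1 = 1.47 * 0.5 = 0.735
lambda_2 * g_2 = 0.02 * 1.67 = 0.0334
lambda_3 * g_3 = 4.64 * 1.09 = 5.0576
Total violation = 0.735 + 0.0334 + 5.0576 = 5.826


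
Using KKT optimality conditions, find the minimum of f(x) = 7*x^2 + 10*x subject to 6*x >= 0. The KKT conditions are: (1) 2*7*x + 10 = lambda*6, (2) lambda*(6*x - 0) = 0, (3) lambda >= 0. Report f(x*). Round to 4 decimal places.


Step 1: Try lambda = 0 (constraint inactive).
x_unc = -10/(2*7) = -0.7143
Check: 6*-0.7143 = -4.2858 < 0 -- violated!
Step 2: Constraint must be active: 6*x = 0
x* = 0/6 = 0.0
lambda = (2*7*0.0 + 10)/6 = 1.6667
Step 3: Compute optimal value.
f(x*) = 7*0.0^2 + 10*0.0 = 0.0


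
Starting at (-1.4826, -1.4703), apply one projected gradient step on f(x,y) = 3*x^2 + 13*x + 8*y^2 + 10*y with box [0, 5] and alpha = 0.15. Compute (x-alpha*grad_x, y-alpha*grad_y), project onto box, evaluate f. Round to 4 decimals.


Step 1: Compute gradient at (-1.4826, -1.4703).
grad_x = 2*3*-1.4826 + 13 = 4.1044
grad_y = 2*8*-1.4703 + 10 = -13.5248
Step 2: Gradient step.
x_raw = -1.4826 - 0.15*4.1044 = -2.0983
y_raw = -1.4703 - 0.15*-13.5248 = 0.5584
Step 3: Project onto [0, 5].
x_proj = clip(-2.0983) = 0.0
y_proj = clip(0.5584) = 0.5584
Step 4: Evaluate f.
f(0.0, 0.5584) = 8.0789


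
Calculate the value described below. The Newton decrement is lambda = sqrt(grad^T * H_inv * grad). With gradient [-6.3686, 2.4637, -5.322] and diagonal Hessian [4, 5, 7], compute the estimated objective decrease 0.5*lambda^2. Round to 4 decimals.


Step 1: H is diagonal, so H^(-1) * g = [-1.5922, 0.4927, -0.7603].
Step 2: g^T H^(-1) g = sum_i g_i^2 / H_ii
  = (-6.3686)^2/4 + (2.4637)^2/5 + (-5.322)^2/7
  = 10.1398 + 1.214 + 4.0462 = 15.4
Step 3: Objective decrease = 0.5 * g^T H^(-1) g = 7.7


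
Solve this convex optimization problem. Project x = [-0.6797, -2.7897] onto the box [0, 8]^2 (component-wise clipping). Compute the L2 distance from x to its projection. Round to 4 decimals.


Project each component onto [0, 8].
clip(-0.6797) = 0.0, clip(-2.7897) = 0.0
Projection = [0.0, 0.0]
Squared diffs: [0.462, 7.7824]
Distance = sqrt(8.2444) = 2.8713


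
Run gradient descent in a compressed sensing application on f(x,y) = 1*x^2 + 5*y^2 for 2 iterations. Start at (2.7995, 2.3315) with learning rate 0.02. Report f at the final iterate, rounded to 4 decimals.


Gradient descent on f(x,y) = 1*x^2 + 5*y^2.
Starting point: (2.7995, 2.3315), alpha = 0.02
Step 1: grad_x = 2*1*2.7995 = 5.599, grad_y = 2*5*2.3315 = 23.315
  x_1 = 2.7995 - 0.02*5.599 = 2.6875
  y_1 = 2.3315 - 0.02*23.315 = 1.8652
Step 2: grad_x = 2*1*2.6875 = 5.375, grad_y = 2*5*1.8652 = 18.652
  x_2 = 2.6875 - 0.02*5.375 = 2.58
  y_2 = 1.8652 - 0.02*18.652 = 1.4922
f(2.58, 1.4922) = 1*2.58^2 + 5*1.4922^2 = 17.7892


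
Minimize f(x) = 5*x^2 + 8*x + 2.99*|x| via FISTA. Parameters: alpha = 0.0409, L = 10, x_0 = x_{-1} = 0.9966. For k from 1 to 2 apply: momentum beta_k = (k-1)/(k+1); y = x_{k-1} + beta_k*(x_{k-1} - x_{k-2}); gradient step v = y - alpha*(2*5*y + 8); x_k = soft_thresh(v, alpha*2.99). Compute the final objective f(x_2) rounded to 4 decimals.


FISTA on f(x) = 5*x^2 + 8*x + 2.99*|x|
L = 10, alpha = 0.0409
Iteration 1: beta = 0.0, y = 0.9966 + 0.0*(0.9966 - 0.9966) = 0.9966
  grad(y) = 17.966, v = y - alpha*grad = 0.2618
  prox(v) = soft_thresh(0.2618, 0.1223) = 0.1395
Iteration 2: beta = 0.3333, y = 0.1395 + 0.3333*(0.1395 - 0.9966) = -0.1462
  grad(y) = 6.538, v = y - alpha*grad = -0.4136
  prox(v) = soft_thresh(-0.4136, 0.1223) = -0.2913
f(x_2) = 5*(-0.2913)^2 + 8*(-0.2913) + 2.99*|-0.2913| = -1.0352


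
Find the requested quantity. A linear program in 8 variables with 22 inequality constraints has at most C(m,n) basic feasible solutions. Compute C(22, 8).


Each vertex corresponds to some choice of n active constraints out of m, so the number of vertices is at most C(m, n) = m! / (n!(m-n)!).
m = 22, n = 8
Numerator: 22 * 21 * 20 * 19 * 18 * 17 * 16 * 15
Denominator: 8! = 40320
C(22, 8) = 319770


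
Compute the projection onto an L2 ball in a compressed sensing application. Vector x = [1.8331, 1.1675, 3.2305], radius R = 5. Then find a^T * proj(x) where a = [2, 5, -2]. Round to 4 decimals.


Step 1: Compute ||x|| (intermediates to 6 decimals).
||x|| = sqrt(1.8331^2 + 1.1675^2 + 3.2305^2) = 3.893513
Step 2: Project.
Since ||x|| <= R, proj = x (no scaling needed).
proj(x) = [1.8331, 1.1675, 3.2305]
Step 3: Dot product.
a^T * proj(x) = 2*1.8331 + 5*1.1675 - 2*3.2305 = 3.0427


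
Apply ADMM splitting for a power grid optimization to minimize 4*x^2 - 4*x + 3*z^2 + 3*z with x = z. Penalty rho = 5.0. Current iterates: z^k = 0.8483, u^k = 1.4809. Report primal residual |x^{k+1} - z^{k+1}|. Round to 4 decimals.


ADMM iteration with rho = 5.0, z^k = 0.8483, u^k = 1.4809
Step 1: x-update.
Minimize 4*x^2 - 4*x + (5.0/2)*(x - 0.8483 + 1.4809)^2
FOC: (2*4 + 5.0)*x = 4 + 5.0*(0.8483 - 1.4809)
x^{k+1} = 0.0644
Step 2: z-update.
Minimize 3*z^2 + 3*z + (5.0/2)*(0.0644 - z + 1.4809)^2
FOC: (2*3 + 5.0)*z = -3 + 5.0*(0.0644 + 1.4809)
z^{k+1} = 0.4297
Step 3: u-update.
u^{k+1} = 1.4809 + 0.0644 - 0.4297 = 1.1156
Step 4: Primal residual = |0.0644 - 0.4297| = 0.3653
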